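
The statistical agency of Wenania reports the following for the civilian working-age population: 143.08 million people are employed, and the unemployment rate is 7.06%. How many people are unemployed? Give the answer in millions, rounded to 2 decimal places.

Let U be the number unemployed. The labor force is E + U, and U/(E+U) = 0.0706.
So U = 0.0706 × 143.08 / (1 − 0.0706) = 10.1014 / 0.9294 ≈ 10.87 million.

About 10.87 million are unemployed.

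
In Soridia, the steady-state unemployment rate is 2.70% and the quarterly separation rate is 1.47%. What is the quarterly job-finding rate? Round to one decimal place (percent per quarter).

Job-finding rate ≈ 53.0% per quarter.

From u* = s/(s+f): f = s·(1−u)/u.
f = 1.47 × (1 − 0.0270) / 0.0270 = 1.4303 / 0.0270 ≈ 53.0% per quarter.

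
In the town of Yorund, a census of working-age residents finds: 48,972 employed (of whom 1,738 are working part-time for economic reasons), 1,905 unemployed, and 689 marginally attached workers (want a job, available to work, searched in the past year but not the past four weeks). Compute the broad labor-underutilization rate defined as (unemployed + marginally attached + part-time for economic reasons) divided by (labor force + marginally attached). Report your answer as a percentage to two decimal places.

Labor force = 48,972 + 1,905 = 50,877.
Numerator = 1,905 + 689 + 1,738 = 4,332.
Denominator = 50,877 + 689 = 51,566.
Broad rate = 4,332 / 51,566 = 8.40%.

Broad underutilization rate ≈ 8.40%.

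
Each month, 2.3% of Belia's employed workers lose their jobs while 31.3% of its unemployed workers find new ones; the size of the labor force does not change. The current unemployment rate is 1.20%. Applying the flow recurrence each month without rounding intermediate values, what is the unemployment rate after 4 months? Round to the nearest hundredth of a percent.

Unemployment rate after four months ≈ 5.75%.

With a fixed labor force, u_{t+1} = u_t + s·(1−u_t) − f·u_t = u_t·(1−s−f) + s.
Here 1−s−f = 0.664 and s = 0.023.
u_1 = 0.012000 × 0.664 + 0.023 = 0.030968.
u_2 = 0.030968 × 0.664 + 0.023 = 0.043563.
u_3 = 0.043563 × 0.664 + 0.023 = 0.051926.
u_4 = 0.051926 × 0.664 + 0.023 = 0.057479.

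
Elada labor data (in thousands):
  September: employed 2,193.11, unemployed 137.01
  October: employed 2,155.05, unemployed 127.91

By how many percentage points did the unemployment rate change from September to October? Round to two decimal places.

September: labor force = 2,193.11 + 137.01 = 2,330.12; u = 137.01/2,330.12 = 5.88%.
October: labor force = 2,155.05 + 127.91 = 2,282.96; u = 127.91/2,282.96 = 5.60%.
Change = 5.60% − 5.88% = −0.28 pp.

The unemployment rate changed by −0.28 percentage points.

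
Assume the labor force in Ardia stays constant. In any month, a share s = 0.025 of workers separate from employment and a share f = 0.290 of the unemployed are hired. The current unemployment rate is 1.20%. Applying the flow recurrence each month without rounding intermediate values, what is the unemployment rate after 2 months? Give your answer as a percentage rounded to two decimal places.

With a fixed labor force, u_{t+1} = u_t + s·(1−u_t) − f·u_t = u_t·(1−s−f) + s.
Here 1−s−f = 0.685 and s = 0.025.
u_1 = 0.012000 × 0.685 + 0.025 = 0.033220.
u_2 = 0.033220 × 0.685 + 0.025 = 0.047756.

Unemployment rate after two months ≈ 4.78%.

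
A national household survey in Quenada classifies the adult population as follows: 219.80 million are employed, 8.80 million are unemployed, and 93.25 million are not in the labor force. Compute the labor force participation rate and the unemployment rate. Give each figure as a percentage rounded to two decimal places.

Labor force = employed + unemployed = 219.80 + 8.80 = 228.60 million.
Working-age population = 228.60 + 93.25 = 321.85 million.
Unemployment rate = 8.80 / 228.60 = 3.85%.
Labor force participation rate = 228.60 / 321.85 = 71.03%.

Labor force participation rate ≈ 71.03%; unemployment rate ≈ 3.85%.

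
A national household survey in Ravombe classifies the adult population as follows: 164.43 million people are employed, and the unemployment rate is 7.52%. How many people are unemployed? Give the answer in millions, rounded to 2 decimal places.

About 13.37 million are unemployed.

Let U be the number unemployed. The labor force is E + U, and U/(E+U) = 0.0752.
So U = 0.0752 × 164.43 / (1 − 0.0752) = 12.3651 / 0.9248 ≈ 13.37 million.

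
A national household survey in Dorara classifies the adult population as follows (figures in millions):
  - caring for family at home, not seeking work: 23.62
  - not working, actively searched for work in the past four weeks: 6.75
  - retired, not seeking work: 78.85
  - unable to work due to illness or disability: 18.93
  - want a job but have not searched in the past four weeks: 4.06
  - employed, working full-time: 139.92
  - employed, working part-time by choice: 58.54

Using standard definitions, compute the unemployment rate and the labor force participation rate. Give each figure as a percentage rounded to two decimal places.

Unemployment rate ≈ 3.29%; labor force participation rate ≈ 62.06%.

Employed = 139.92 + 58.54 = 198.46 million.
Unemployed = 6.75 million.
Labor force = 198.46 + 6.75 = 205.21 million.
Not in labor force = 23.62 + 78.85 + 18.93 + 4.06 = 125.46 million (those not working and not actively searching are outside the labor force — including those who want a job but have given up searching).
Civilian working-age population = 205.21 + 125.46 = 330.67 million.
Unemployment rate = 6.75 / 205.21 = 3.29%.
Labor force participation rate = 205.21 / 330.67 = 62.06%.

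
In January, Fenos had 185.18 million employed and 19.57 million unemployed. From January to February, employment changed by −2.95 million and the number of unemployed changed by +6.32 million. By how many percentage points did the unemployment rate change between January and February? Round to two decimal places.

January: labor force = 185.18 + 19.57 = 204.75; u = 19.57/204.75 = 9.56%.
February: labor force = 182.23 + 25.89 = 208.12; u = 25.89/208.12 = 12.44%.
Change = 12.44% − 9.56% = +2.88 pp.

The unemployment rate changed by +2.88 percentage points.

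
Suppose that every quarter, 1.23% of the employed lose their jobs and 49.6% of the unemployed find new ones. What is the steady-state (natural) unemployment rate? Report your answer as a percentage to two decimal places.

Steady-state unemployment rate ≈ 2.42%.

At steady state the flows balance: s·E = f·U, so U/(E+U) = s/(s+f).
u* = 1.23 / (1.23 + 49.6) = 1.23 / 50.83 = 2.42%.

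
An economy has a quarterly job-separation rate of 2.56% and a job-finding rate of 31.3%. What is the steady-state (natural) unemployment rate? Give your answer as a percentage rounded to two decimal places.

At steady state the flows balance: s·E = f·U, so U/(E+U) = s/(s+f).
u* = 2.56 / (2.56 + 31.3) = 2.56 / 33.86 = 7.56%.

Steady-state unemployment rate ≈ 7.56%.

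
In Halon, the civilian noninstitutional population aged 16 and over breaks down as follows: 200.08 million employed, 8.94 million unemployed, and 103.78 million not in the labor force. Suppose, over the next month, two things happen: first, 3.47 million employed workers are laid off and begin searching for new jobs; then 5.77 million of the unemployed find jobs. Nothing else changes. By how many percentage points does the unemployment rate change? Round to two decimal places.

The unemployment rate changes by −1.10 percentage points.

Initially, labor force = 200.08 + 8.94 = 209.02 million, so u = 8.94/209.02 = 4.28%.
After the first change, employed falls and unemployed rises by 3.47; labor force unchanged → E = 196.61, U = 12.41, labor force = 209.02 million.
After the second change, unemployed falls and employed rises by 5.77; labor force unchanged → E = 202.38, U = 6.64, labor force = 209.02 million.
New unemployment rate = 6.64 / 209.02 = 3.18%.
Change = 3.18% − 4.28% = −1.10 percentage points.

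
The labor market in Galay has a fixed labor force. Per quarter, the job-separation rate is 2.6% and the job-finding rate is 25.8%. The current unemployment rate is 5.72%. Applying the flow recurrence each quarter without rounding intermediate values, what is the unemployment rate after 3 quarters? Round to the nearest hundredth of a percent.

Unemployment rate after three quarters ≈ 7.89%.

With a fixed labor force, u_{t+1} = u_t + s·(1−u_t) − f·u_t = u_t·(1−s−f) + s.
Here 1−s−f = 0.716 and s = 0.026.
u_1 = 0.057200 × 0.716 + 0.026 = 0.066955.
u_2 = 0.066955 × 0.716 + 0.026 = 0.073940.
u_3 = 0.073940 × 0.716 + 0.026 = 0.078941.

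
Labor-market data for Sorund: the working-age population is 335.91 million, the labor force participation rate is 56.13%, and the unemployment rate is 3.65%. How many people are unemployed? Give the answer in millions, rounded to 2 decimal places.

Labor force = 0.5613 × 335.91 = 188.55 million.
Unemployed = 0.0365 × 188.55 ≈ 6.88 million.

About 6.88 million are unemployed.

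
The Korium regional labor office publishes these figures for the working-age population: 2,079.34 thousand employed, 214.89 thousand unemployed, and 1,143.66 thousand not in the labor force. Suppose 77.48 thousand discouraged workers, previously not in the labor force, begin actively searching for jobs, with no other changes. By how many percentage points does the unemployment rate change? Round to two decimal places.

Initially, labor force = 2,079.34 + 214.89 = 2,294.23 thousand, so u = 214.89/2,294.23 = 9.37%.
After the change, unemployed and labor force both rise by 77.48 → E = 2,079.34, U = 292.37, labor force = 2,371.71 thousand.
New unemployment rate = 292.37 / 2,371.71 = 12.33%.
Change = 12.33% − 9.37% = +2.96 percentage points.

The unemployment rate changes by +2.96 percentage points.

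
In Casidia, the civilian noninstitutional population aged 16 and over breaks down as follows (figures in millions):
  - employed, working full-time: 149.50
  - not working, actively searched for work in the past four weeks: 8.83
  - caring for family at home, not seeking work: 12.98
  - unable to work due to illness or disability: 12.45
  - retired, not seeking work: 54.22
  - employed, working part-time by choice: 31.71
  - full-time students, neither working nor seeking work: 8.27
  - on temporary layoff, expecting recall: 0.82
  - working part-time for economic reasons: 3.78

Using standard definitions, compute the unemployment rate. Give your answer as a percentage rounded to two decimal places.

Employed = 149.50 + 31.71 + 3.78 = 184.99 million (anyone who worked, including part-time for economic reasons, counts as employed).
Unemployed = 8.83 + 0.82 = 9.65 million (jobless and actively searching, or on temporary layoff).
Labor force = 184.99 + 9.65 = 194.64 million.
Unemployment rate = 9.65 / 194.64 = 4.96%.

Unemployment rate ≈ 4.96%.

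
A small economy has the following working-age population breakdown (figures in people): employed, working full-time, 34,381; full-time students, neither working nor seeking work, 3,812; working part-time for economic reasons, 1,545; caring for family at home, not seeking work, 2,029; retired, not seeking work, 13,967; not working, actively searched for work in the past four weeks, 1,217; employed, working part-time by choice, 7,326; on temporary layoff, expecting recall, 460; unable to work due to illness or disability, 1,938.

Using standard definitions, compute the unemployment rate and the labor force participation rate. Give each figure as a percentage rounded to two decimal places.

Unemployment rate ≈ 3.73%; labor force participation rate ≈ 67.39%.

Employed = 34,381 + 1,545 + 7,326 = 43,252 (anyone who worked, including part-time for economic reasons, counts as employed).
Unemployed = 1,217 + 460 = 1,677 (jobless and actively searching, or on temporary layoff).
Labor force = 43,252 + 1,677 = 44,929.
Not in labor force = 3,812 + 2,029 + 13,967 + 1,938 = 21,746 (those not working and not actively searching are outside the labor force).
Civilian working-age population = 44,929 + 21,746 = 66,675.
Unemployment rate = 1,677 / 44,929 = 3.73%.
Labor force participation rate = 44,929 / 66,675 = 67.39%.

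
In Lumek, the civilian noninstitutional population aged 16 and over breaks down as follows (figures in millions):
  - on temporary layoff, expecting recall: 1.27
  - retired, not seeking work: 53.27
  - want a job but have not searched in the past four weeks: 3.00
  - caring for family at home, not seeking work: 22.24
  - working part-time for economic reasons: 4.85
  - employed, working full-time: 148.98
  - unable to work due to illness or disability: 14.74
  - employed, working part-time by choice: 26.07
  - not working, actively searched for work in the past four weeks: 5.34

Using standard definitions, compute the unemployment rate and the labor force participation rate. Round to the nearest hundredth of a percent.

Unemployment rate ≈ 3.54%; labor force participation rate ≈ 66.67%.

Employed = 4.85 + 148.98 + 26.07 = 179.90 million (anyone who worked, including part-time for economic reasons, counts as employed).
Unemployed = 1.27 + 5.34 = 6.61 million (jobless and actively searching, or on temporary layoff).
Labor force = 179.90 + 6.61 = 186.51 million.
Not in labor force = 53.27 + 3.00 + 22.24 + 14.74 = 93.25 million (those not working and not actively searching are outside the labor force — including those who want a job but have given up searching).
Civilian working-age population = 186.51 + 93.25 = 279.76 million.
Unemployment rate = 6.61 / 186.51 = 3.54%.
Labor force participation rate = 186.51 / 279.76 = 66.67%.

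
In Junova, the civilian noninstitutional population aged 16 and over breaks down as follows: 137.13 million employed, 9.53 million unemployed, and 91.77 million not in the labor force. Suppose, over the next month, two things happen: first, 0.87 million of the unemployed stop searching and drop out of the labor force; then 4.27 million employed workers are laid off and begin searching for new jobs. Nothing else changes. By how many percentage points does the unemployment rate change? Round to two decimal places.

The unemployment rate changes by +2.37 percentage points.

Initially, labor force = 137.13 + 9.53 = 146.66 million, so u = 9.53/146.66 = 6.50%.
After the first change, unemployed and labor force both fall by 0.87 → E = 137.13, U = 8.66, labor force = 145.79 million.
After the second change, employed falls and unemployed rises by 4.27; labor force unchanged → E = 132.86, U = 12.93, labor force = 145.79 million.
New unemployment rate = 12.93 / 145.79 = 8.87%.
Change = 8.87% − 6.50% = +2.37 percentage points.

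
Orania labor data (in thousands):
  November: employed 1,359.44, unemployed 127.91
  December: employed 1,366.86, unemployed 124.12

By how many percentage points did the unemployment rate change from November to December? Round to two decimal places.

November: labor force = 1,359.44 + 127.91 = 1,487.35; u = 127.91/1,487.35 = 8.60%.
December: labor force = 1,366.86 + 124.12 = 1,490.98; u = 124.12/1,490.98 = 8.32%.
Change = 8.32% − 8.60% = −0.28 pp.

The unemployment rate changed by −0.28 percentage points.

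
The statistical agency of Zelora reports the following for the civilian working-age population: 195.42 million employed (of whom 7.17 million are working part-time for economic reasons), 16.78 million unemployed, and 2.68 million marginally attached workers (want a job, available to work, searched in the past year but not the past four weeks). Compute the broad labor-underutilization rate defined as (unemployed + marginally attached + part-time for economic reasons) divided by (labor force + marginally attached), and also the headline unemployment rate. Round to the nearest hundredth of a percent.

Labor force = 195.42 + 16.78 = 212.20 million.
Numerator = 16.78 + 2.68 + 7.17 = 26.63 million.
Denominator = 212.20 + 2.68 = 214.88 million.
Broad rate = 26.63 / 214.88 = 12.39%.
Headline unemployment rate = 16.78 / 212.20 = 7.91%.

Broad underutilization rate ≈ 12.39%; headline unemployment rate ≈ 7.91%.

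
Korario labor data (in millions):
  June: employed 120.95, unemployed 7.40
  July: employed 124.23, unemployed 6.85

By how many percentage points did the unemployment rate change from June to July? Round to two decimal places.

The unemployment rate changed by −0.54 percentage points.

June: labor force = 120.95 + 7.40 = 128.35; u = 7.40/128.35 = 5.77%.
July: labor force = 124.23 + 6.85 = 131.08; u = 6.85/131.08 = 5.23%.
Change = 5.23% − 5.77% = −0.54 pp.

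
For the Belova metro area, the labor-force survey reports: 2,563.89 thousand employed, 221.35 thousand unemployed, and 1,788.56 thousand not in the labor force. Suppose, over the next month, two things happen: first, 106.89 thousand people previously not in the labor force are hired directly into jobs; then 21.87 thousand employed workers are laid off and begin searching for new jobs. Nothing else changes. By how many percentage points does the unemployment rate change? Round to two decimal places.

The unemployment rate changes by +0.46 percentage points.

Initially, labor force = 2,563.89 + 221.35 = 2,785.24 thousand, so u = 221.35/2,785.24 = 7.95%.
After the first change, employed and labor force both rise by 106.89; unemployed unchanged → E = 2,670.78, U = 221.35, labor force = 2,892.13 thousand.
After the second change, employed falls and unemployed rises by 21.87; labor force unchanged → E = 2,648.91, U = 243.22, labor force = 2,892.13 thousand.
New unemployment rate = 243.22 / 2,892.13 = 8.41%.
Change = 8.41% − 7.95% = +0.46 percentage points.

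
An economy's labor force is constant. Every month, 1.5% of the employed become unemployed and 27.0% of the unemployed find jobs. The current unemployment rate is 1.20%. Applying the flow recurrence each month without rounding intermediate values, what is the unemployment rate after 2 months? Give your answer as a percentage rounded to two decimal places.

With a fixed labor force, u_{t+1} = u_t + s·(1−u_t) − f·u_t = u_t·(1−s−f) + s.
Here 1−s−f = 0.715 and s = 0.015.
u_1 = 0.012000 × 0.715 + 0.015 = 0.023580.
u_2 = 0.023580 × 0.715 + 0.015 = 0.031860.

Unemployment rate after two months ≈ 3.19%.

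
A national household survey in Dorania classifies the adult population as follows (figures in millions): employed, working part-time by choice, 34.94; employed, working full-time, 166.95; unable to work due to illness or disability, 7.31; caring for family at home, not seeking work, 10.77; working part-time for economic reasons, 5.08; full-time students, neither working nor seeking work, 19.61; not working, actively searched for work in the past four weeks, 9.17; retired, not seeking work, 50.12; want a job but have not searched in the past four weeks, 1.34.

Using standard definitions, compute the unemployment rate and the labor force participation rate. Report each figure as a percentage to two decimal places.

Employed = 34.94 + 166.95 + 5.08 = 206.97 million (anyone who worked, including part-time for economic reasons, counts as employed).
Unemployed = 9.17 million.
Labor force = 206.97 + 9.17 = 216.14 million.
Not in labor force = 7.31 + 10.77 + 19.61 + 50.12 + 1.34 = 89.15 million (those not working and not actively searching are outside the labor force — including those who want a job but have given up searching).
Civilian working-age population = 216.14 + 89.15 = 305.29 million.
Unemployment rate = 9.17 / 216.14 = 4.24%.
Labor force participation rate = 216.14 / 305.29 = 70.80%.

Unemployment rate ≈ 4.24%; labor force participation rate ≈ 70.80%.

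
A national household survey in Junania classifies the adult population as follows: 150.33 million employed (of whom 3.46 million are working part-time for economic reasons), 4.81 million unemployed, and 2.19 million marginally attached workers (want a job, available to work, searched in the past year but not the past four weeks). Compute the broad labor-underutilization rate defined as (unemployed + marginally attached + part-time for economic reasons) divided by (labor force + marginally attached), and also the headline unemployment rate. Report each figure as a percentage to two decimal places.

Broad underutilization rate ≈ 6.65%; headline unemployment rate ≈ 3.10%.

Labor force = 150.33 + 4.81 = 155.14 million.
Numerator = 4.81 + 2.19 + 3.46 = 10.46 million.
Denominator = 155.14 + 2.19 = 157.33 million.
Broad rate = 10.46 / 157.33 = 6.65%.
Headline unemployment rate = 4.81 / 155.14 = 3.10%.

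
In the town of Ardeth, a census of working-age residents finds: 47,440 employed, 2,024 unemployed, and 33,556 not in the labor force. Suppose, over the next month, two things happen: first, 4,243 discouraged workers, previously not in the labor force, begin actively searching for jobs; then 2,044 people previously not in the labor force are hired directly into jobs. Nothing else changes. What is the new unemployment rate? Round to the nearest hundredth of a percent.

Initially, labor force = 47,440 + 2,024 = 49,464, so u = 2,024/49,464 = 4.09%.
After the first change, unemployed and labor force both rise by 4,243 → E = 47,440, U = 6,267, labor force = 53,707.
After the second change, employed and labor force both rise by 2,044; unemployed unchanged → E = 49,484, U = 6,267, labor force = 55,751.
New unemployment rate = 6,267 / 55,751 = 11.24%.

New unemployment rate ≈ 11.24%.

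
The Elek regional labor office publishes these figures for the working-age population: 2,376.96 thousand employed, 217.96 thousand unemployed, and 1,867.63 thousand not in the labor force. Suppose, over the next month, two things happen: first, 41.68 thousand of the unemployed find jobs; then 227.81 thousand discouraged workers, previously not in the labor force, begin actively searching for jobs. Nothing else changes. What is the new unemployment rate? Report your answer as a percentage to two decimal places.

New unemployment rate ≈ 14.32%.

Initially, labor force = 2,376.96 + 217.96 = 2,594.92 thousand, so u = 217.96/2,594.92 = 8.40%.
After the first change, unemployed falls and employed rises by 41.68; labor force unchanged → E = 2,418.64, U = 176.28, labor force = 2,594.92 thousand.
After the second change, unemployed and labor force both rise by 227.81 → E = 2,418.64, U = 404.09, labor force = 2,822.73 thousand.
New unemployment rate = 404.09 / 2,822.73 = 14.32%.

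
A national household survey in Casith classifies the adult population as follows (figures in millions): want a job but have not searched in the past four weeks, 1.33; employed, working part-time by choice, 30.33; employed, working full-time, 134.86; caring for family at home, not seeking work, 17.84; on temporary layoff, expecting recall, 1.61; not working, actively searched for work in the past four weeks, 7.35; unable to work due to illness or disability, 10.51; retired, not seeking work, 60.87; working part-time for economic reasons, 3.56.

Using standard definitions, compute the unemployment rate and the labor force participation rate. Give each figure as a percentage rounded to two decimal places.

Unemployment rate ≈ 5.04%; labor force participation rate ≈ 66.25%.

Employed = 30.33 + 134.86 + 3.56 = 168.75 million (anyone who worked, including part-time for economic reasons, counts as employed).
Unemployed = 1.61 + 7.35 = 8.96 million (jobless and actively searching, or on temporary layoff).
Labor force = 168.75 + 8.96 = 177.71 million.
Not in labor force = 1.33 + 17.84 + 10.51 + 60.87 = 90.55 million (those not working and not actively searching are outside the labor force — including those who want a job but have given up searching).
Civilian working-age population = 177.71 + 90.55 = 268.26 million.
Unemployment rate = 8.96 / 177.71 = 5.04%.
Labor force participation rate = 177.71 / 268.26 = 66.25%.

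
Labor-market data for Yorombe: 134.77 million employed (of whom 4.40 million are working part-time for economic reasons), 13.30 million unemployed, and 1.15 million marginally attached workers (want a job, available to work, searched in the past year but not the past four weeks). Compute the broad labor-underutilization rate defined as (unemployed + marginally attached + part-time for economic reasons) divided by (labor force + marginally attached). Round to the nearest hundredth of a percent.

Broad underutilization rate ≈ 12.63%.

Labor force = 134.77 + 13.30 = 148.07 million.
Numerator = 13.30 + 1.15 + 4.40 = 18.85 million.
Denominator = 148.07 + 1.15 = 149.22 million.
Broad rate = 18.85 / 149.22 = 12.63%.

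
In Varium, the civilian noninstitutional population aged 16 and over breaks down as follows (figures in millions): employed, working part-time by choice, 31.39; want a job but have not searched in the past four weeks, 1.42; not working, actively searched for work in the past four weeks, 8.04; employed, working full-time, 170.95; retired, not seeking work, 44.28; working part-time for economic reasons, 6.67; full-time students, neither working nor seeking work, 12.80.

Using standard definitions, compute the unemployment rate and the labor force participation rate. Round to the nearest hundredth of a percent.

Unemployment rate ≈ 3.70%; labor force participation rate ≈ 78.77%.

Employed = 31.39 + 170.95 + 6.67 = 209.01 million (anyone who worked, including part-time for economic reasons, counts as employed).
Unemployed = 8.04 million.
Labor force = 209.01 + 8.04 = 217.05 million.
Not in labor force = 1.42 + 44.28 + 12.80 = 58.50 million (those not working and not actively searching are outside the labor force — including those who want a job but have given up searching).
Civilian working-age population = 217.05 + 58.50 = 275.55 million.
Unemployment rate = 8.04 / 217.05 = 3.70%.
Labor force participation rate = 217.05 / 275.55 = 78.77%.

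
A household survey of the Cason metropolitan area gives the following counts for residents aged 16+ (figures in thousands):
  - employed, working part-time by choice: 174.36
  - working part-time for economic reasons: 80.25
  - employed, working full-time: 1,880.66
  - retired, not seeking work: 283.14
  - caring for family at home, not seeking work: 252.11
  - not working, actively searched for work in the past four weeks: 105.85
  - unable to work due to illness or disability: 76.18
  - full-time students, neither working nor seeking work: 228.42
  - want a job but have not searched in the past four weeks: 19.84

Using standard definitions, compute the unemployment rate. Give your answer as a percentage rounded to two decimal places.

Unemployment rate ≈ 4.72%.

Employed = 174.36 + 80.25 + 1,880.66 = 2,135.27 thousand (anyone who worked, including part-time for economic reasons, counts as employed).
Unemployed = 105.85 thousand.
Labor force = 2,135.27 + 105.85 = 2,241.12 thousand.
Unemployment rate = 105.85 / 2,241.12 = 4.72%.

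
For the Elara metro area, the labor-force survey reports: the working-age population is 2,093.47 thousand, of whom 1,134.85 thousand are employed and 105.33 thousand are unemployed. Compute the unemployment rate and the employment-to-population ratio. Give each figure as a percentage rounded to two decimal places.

Unemployment rate ≈ 8.49%; employment-population ratio ≈ 54.21%.

Labor force = employed + unemployed = 1,134.85 + 105.33 = 1,240.18 thousand.
Unemployment rate = 105.33 / 1,240.18 = 8.49%.
Employment-population ratio = 1,134.85 / 2,093.47 = 54.21%.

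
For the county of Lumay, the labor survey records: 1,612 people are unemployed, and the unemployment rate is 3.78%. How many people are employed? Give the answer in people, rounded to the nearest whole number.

Labor force = U / u = 1,612 / 0.0378 ≈ 42,646.
Employed = labor force − unemployed = 42,646 − 1,612 = 41,034.

About 41,034 are employed.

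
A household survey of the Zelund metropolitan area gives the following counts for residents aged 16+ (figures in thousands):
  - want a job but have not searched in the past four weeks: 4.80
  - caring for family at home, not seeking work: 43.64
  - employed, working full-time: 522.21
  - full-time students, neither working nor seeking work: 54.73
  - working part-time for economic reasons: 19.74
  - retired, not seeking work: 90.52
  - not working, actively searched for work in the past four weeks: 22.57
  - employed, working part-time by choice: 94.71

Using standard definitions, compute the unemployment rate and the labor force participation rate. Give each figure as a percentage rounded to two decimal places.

Unemployment rate ≈ 3.42%; labor force participation rate ≈ 77.29%.

Employed = 522.21 + 19.74 + 94.71 = 636.66 thousand (anyone who worked, including part-time for economic reasons, counts as employed).
Unemployed = 22.57 thousand.
Labor force = 636.66 + 22.57 = 659.23 thousand.
Not in labor force = 4.80 + 43.64 + 54.73 + 90.52 = 193.69 thousand (those not working and not actively searching are outside the labor force — including those who want a job but have given up searching).
Civilian working-age population = 659.23 + 193.69 = 852.92 thousand.
Unemployment rate = 22.57 / 659.23 = 3.42%.
Labor force participation rate = 659.23 / 852.92 = 77.29%.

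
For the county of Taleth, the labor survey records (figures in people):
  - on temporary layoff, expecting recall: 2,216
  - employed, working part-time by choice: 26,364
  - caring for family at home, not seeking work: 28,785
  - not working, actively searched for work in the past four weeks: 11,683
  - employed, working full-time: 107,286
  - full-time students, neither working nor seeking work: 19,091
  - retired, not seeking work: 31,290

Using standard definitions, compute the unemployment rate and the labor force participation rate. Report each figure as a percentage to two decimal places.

Unemployment rate ≈ 9.42%; labor force participation rate ≈ 65.08%.

Employed = 26,364 + 107,286 = 133,650.
Unemployed = 2,216 + 11,683 = 13,899 (jobless and actively searching, or on temporary layoff).
Labor force = 133,650 + 13,899 = 147,549.
Not in labor force = 28,785 + 19,091 + 31,290 = 79,166 (those not working and not actively searching are outside the labor force).
Civilian working-age population = 147,549 + 79,166 = 226,715.
Unemployment rate = 13,899 / 147,549 = 9.42%.
Labor force participation rate = 147,549 / 226,715 = 65.08%.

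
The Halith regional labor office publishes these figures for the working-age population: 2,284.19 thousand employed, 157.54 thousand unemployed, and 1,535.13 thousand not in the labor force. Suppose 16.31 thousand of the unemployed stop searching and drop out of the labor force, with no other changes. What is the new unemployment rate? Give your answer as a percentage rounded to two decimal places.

New unemployment rate ≈ 5.82%.

Initially, labor force = 2,284.19 + 157.54 = 2,441.73 thousand, so u = 157.54/2,441.73 = 6.45%.
After the change, unemployed and labor force both fall by 16.31 → E = 2,284.19, U = 141.23, labor force = 2,425.42 thousand.
New unemployment rate = 141.23 / 2,425.42 = 5.82%.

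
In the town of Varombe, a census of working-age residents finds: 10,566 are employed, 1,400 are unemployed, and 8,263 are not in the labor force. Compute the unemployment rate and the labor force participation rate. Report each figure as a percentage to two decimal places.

Labor force = employed + unemployed = 10,566 + 1,400 = 11,966.
Working-age population = 11,966 + 8,263 = 20,229.
Unemployment rate = 1,400 / 11,966 = 11.70%.
Labor force participation rate = 11,966 / 20,229 = 59.15%.

Unemployment rate ≈ 11.70%; labor force participation rate ≈ 59.15%.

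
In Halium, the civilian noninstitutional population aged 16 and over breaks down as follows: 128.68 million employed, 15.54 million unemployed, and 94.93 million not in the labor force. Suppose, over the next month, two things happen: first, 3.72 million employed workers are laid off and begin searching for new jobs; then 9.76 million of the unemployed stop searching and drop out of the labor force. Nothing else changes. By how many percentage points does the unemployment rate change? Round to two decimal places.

Initially, labor force = 128.68 + 15.54 = 144.22 million, so u = 15.54/144.22 = 10.78%.
After the first change, employed falls and unemployed rises by 3.72; labor force unchanged → E = 124.96, U = 19.26, labor force = 144.22 million.
After the second change, unemployed and labor force both fall by 9.76 → E = 124.96, U = 9.50, labor force = 134.46 million.
New unemployment rate = 9.50 / 134.46 = 7.07%.
Change = 7.07% − 10.78% = −3.71 percentage points.

The unemployment rate changes by −3.71 percentage points.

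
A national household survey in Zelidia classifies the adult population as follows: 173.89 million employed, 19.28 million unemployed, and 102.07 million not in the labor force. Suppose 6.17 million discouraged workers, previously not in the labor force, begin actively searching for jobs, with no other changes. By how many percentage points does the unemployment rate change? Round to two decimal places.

The unemployment rate changes by +2.79 percentage points.

Initially, labor force = 173.89 + 19.28 = 193.17 million, so u = 19.28/193.17 = 9.98%.
After the change, unemployed and labor force both rise by 6.17 → E = 173.89, U = 25.45, labor force = 199.34 million.
New unemployment rate = 25.45 / 199.34 = 12.77%.
Change = 12.77% − 9.98% = +2.79 percentage points.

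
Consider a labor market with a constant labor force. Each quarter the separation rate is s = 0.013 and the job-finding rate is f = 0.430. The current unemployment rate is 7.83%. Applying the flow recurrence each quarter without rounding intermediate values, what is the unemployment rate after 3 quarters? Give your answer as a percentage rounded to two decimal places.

With a fixed labor force, u_{t+1} = u_t + s·(1−u_t) − f·u_t = u_t·(1−s−f) + s.
Here 1−s−f = 0.557 and s = 0.013.
u_1 = 0.078300 × 0.557 + 0.013 = 0.056613.
u_2 = 0.056613 × 0.557 + 0.013 = 0.044533.
u_3 = 0.044533 × 0.557 + 0.013 = 0.037805.

Unemployment rate after three quarters ≈ 3.78%.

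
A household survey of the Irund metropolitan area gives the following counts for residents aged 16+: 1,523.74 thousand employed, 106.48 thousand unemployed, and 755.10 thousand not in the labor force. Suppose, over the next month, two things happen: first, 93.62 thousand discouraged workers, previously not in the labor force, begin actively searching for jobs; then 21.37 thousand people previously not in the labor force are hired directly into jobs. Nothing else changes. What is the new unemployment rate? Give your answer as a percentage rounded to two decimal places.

New unemployment rate ≈ 11.47%.

Initially, labor force = 1,523.74 + 106.48 = 1,630.22 thousand, so u = 106.48/1,630.22 = 6.53%.
After the first change, unemployed and labor force both rise by 93.62 → E = 1,523.74, U = 200.10, labor force = 1,723.84 thousand.
After the second change, employed and labor force both rise by 21.37; unemployed unchanged → E = 1,545.11, U = 200.10, labor force = 1,745.21 thousand.
New unemployment rate = 200.10 / 1,745.21 = 11.47%.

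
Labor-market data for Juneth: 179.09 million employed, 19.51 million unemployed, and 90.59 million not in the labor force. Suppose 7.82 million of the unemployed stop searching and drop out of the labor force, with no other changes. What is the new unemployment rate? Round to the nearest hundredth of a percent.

New unemployment rate ≈ 6.13%.

Initially, labor force = 179.09 + 19.51 = 198.60 million, so u = 19.51/198.60 = 9.82%.
After the change, unemployed and labor force both fall by 7.82 → E = 179.09, U = 11.69, labor force = 190.78 million.
New unemployment rate = 11.69 / 190.78 = 6.13%.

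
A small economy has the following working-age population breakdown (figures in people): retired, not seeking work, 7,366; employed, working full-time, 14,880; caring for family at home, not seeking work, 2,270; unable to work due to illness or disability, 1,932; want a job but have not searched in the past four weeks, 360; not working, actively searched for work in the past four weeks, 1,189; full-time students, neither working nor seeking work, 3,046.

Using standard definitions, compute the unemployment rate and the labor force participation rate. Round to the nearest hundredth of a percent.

Unemployment rate ≈ 7.40%; labor force participation rate ≈ 51.76%.

Employed = 14,880.
Unemployed = 1,189.
Labor force = 14,880 + 1,189 = 16,069.
Not in labor force = 7,366 + 2,270 + 1,932 + 360 + 3,046 = 14,974 (those not working and not actively searching are outside the labor force — including those who want a job but have given up searching).
Civilian working-age population = 16,069 + 14,974 = 31,043.
Unemployment rate = 1,189 / 16,069 = 7.40%.
Labor force participation rate = 16,069 / 31,043 = 51.76%.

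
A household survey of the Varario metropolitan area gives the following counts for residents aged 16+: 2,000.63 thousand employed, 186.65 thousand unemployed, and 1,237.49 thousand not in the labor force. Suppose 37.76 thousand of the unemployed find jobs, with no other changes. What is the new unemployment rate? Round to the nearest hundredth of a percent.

New unemployment rate ≈ 6.81%.

Initially, labor force = 2,000.63 + 186.65 = 2,187.28 thousand, so u = 186.65/2,187.28 = 8.53%.
After the change, unemployed falls and employed rises by 37.76; labor force unchanged → E = 2,038.39, U = 148.89, labor force = 2,187.28 thousand.
New unemployment rate = 148.89 / 2,187.28 = 6.81%.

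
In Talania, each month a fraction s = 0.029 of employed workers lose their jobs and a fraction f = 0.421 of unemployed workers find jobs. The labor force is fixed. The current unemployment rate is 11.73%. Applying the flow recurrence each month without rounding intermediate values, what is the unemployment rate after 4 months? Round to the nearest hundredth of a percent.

With a fixed labor force, u_{t+1} = u_t + s·(1−u_t) − f·u_t = u_t·(1−s−f) + s.
Here 1−s−f = 0.550 and s = 0.029.
u_1 = 0.117300 × 0.550 + 0.029 = 0.093515.
u_2 = 0.093515 × 0.550 + 0.029 = 0.080433.
u_3 = 0.080433 × 0.550 + 0.029 = 0.073238.
u_4 = 0.073238 × 0.550 + 0.029 = 0.069281.

Unemployment rate after four months ≈ 6.93%.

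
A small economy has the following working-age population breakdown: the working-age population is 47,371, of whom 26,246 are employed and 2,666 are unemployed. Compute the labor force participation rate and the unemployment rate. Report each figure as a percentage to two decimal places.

Labor force = employed + unemployed = 26,246 + 2,666 = 28,912.
Unemployment rate = 2,666 / 28,912 = 9.22%.
Labor force participation rate = 28,912 / 47,371 = 61.03%.

Labor force participation rate ≈ 61.03%; unemployment rate ≈ 9.22%.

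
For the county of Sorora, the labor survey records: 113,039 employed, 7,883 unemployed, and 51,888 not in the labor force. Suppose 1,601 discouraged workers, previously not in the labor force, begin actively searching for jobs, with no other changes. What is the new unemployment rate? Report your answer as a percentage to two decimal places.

Initially, labor force = 113,039 + 7,883 = 120,922, so u = 7,883/120,922 = 6.52%.
After the change, unemployed and labor force both rise by 1,601 → E = 113,039, U = 9,484, labor force = 122,523.
New unemployment rate = 9,484 / 122,523 = 7.74%.

New unemployment rate ≈ 7.74%.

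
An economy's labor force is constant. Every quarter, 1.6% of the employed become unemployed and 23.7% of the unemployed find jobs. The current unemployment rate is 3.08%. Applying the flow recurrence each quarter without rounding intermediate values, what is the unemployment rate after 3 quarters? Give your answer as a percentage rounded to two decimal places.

Unemployment rate after three quarters ≈ 4.97%.

With a fixed labor force, u_{t+1} = u_t + s·(1−u_t) − f·u_t = u_t·(1−s−f) + s.
Here 1−s−f = 0.747 and s = 0.016.
u_1 = 0.030800 × 0.747 + 0.016 = 0.039008.
u_2 = 0.039008 × 0.747 + 0.016 = 0.045139.
u_3 = 0.045139 × 0.747 + 0.016 = 0.049719.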